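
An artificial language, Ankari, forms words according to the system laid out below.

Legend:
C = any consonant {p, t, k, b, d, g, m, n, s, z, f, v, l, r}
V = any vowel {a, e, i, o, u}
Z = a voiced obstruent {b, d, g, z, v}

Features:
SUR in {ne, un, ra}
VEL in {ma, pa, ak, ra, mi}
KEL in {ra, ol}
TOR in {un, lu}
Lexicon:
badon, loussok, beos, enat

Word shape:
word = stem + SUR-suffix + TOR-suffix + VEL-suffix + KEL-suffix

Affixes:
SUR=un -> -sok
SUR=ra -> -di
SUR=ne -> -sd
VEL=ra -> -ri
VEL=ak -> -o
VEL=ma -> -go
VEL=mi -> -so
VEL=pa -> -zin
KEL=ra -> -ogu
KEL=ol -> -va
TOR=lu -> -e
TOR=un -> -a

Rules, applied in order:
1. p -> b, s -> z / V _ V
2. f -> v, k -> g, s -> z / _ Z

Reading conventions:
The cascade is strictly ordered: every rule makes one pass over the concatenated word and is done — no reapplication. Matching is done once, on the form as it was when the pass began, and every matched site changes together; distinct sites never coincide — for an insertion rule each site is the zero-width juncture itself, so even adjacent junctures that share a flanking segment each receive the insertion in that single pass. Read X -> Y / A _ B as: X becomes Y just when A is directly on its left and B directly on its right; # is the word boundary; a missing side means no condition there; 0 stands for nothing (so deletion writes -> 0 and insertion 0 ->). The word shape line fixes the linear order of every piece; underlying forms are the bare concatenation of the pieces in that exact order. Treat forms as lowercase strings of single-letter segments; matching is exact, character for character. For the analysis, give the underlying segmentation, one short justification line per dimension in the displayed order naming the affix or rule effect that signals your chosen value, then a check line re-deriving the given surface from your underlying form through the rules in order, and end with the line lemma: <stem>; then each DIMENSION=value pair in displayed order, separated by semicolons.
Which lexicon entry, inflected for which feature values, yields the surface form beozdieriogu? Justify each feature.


underlying: beos-di-e-ri-ogu
SUR=ra - signalled by the affix -di
VEL=ra - signalled by the affix -ri
KEL=ra - signalled by the affix -ogu
TOR=lu - signalled by the affix -e
check: beosdieriogu -> beosdieriogu -> beozdieriogu
lemma: beos; SUR=ra; VEL=ra; KEL=ra; TOR=lu


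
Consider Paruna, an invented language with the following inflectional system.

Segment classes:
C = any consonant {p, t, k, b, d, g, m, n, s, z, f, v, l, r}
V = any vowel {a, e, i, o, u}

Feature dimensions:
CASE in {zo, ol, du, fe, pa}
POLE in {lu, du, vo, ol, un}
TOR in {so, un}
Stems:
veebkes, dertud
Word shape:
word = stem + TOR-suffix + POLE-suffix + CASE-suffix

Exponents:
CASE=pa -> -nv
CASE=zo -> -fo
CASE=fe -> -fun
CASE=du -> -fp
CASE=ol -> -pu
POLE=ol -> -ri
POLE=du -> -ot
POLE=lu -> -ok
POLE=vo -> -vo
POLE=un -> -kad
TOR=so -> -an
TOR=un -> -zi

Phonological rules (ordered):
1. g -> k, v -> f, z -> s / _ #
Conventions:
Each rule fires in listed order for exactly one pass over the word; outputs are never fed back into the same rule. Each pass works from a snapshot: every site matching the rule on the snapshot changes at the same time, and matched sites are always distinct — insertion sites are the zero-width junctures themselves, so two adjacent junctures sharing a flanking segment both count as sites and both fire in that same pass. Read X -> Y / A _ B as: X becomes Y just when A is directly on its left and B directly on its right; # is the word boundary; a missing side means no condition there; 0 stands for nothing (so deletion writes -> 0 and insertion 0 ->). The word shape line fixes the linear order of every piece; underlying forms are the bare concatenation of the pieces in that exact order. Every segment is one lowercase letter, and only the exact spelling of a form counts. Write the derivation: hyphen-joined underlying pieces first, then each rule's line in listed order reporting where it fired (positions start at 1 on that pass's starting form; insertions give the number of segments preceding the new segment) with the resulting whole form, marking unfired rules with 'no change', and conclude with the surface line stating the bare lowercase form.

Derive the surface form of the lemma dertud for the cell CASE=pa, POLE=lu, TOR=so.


underlying: dertud-an-ok-nv
1. g -> k, v -> f, z -> s / _ #: fires at position(s) 12: dertudanoknf
surface: dertudanoknf


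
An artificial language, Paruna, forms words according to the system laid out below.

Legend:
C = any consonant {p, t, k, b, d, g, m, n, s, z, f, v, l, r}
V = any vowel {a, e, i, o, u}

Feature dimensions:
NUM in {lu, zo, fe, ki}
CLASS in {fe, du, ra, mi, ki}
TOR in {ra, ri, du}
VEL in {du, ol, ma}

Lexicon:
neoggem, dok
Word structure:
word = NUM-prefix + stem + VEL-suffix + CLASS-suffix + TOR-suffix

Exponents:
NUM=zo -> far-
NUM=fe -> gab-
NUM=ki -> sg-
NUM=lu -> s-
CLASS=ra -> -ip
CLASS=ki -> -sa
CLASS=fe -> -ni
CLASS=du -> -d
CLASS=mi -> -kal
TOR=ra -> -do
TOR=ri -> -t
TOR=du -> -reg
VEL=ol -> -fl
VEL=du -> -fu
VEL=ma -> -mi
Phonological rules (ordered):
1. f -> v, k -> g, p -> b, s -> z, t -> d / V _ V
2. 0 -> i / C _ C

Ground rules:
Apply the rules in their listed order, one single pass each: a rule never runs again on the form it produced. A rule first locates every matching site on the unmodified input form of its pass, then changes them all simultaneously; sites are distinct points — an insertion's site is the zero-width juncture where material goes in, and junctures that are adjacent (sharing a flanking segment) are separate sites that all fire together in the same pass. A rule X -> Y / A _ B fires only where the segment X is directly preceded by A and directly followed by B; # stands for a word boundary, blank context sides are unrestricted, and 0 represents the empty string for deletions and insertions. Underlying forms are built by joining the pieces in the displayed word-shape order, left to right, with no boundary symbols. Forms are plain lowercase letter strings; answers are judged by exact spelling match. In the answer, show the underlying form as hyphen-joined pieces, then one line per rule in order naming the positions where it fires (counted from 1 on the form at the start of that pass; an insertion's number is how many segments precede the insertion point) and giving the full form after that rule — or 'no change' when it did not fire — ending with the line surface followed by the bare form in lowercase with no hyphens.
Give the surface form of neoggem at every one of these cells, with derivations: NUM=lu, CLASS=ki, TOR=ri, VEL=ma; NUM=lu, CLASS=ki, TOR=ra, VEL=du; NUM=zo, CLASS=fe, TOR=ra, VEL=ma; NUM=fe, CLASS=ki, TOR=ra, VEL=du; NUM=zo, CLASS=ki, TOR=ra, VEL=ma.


cell NUM=lu, CLASS=ki, TOR=ri, VEL=ma:
underlying: s-neoggem-mi-sa-t
1. f -> v, k -> g, p -> b, s -> z, t -> d / V _ V: fires at position(s) 11: sneoggemmizat
2. 0 -> i / C _ C: inserts after position(s) 1, 5, 8: sineogigemimizat
surface: sineogigemimizat

cell NUM=lu, CLASS=ki, TOR=ra, VEL=du:
underlying: s-neoggem-fu-sa-do
1. f -> v, k -> g, p -> b, s -> z, t -> d / V _ V: fires at position(s) 11: sneoggemfuzado
2. 0 -> i / C _ C: inserts after position(s) 1, 5, 8: sineogigemifuzado
surface: sineogigemifuzado

cell NUM=zo, CLASS=fe, TOR=ra, VEL=ma:
underlying: far-neoggem-mi-ni-do
1. f -> v, k -> g, p -> b, s -> z, t -> d / V _ V: no change
2. 0 -> i / C _ C: inserts after position(s) 3, 7, 10: farineogigemiminido
surface: farineogigemiminido

cell NUM=fe, CLASS=ki, TOR=ra, VEL=du:
underlying: gab-neoggem-fu-sa-do
1. f -> v, k -> g, p -> b, s -> z, t -> d / V _ V: fires at position(s) 13: gabneoggemfuzado
2. 0 -> i / C _ C: inserts after position(s) 3, 7, 10: gabineogigemifuzado
surface: gabineogigemifuzado

cell NUM=zo, CLASS=ki, TOR=ra, VEL=ma:
underlying: far-neoggem-mi-sa-do
1. f -> v, k -> g, p -> b, s -> z, t -> d / V _ V: fires at position(s) 13: farneoggemmizado
2. 0 -> i / C _ C: inserts after position(s) 3, 7, 10: farineogigemimizado
surface: farineogigemimizado


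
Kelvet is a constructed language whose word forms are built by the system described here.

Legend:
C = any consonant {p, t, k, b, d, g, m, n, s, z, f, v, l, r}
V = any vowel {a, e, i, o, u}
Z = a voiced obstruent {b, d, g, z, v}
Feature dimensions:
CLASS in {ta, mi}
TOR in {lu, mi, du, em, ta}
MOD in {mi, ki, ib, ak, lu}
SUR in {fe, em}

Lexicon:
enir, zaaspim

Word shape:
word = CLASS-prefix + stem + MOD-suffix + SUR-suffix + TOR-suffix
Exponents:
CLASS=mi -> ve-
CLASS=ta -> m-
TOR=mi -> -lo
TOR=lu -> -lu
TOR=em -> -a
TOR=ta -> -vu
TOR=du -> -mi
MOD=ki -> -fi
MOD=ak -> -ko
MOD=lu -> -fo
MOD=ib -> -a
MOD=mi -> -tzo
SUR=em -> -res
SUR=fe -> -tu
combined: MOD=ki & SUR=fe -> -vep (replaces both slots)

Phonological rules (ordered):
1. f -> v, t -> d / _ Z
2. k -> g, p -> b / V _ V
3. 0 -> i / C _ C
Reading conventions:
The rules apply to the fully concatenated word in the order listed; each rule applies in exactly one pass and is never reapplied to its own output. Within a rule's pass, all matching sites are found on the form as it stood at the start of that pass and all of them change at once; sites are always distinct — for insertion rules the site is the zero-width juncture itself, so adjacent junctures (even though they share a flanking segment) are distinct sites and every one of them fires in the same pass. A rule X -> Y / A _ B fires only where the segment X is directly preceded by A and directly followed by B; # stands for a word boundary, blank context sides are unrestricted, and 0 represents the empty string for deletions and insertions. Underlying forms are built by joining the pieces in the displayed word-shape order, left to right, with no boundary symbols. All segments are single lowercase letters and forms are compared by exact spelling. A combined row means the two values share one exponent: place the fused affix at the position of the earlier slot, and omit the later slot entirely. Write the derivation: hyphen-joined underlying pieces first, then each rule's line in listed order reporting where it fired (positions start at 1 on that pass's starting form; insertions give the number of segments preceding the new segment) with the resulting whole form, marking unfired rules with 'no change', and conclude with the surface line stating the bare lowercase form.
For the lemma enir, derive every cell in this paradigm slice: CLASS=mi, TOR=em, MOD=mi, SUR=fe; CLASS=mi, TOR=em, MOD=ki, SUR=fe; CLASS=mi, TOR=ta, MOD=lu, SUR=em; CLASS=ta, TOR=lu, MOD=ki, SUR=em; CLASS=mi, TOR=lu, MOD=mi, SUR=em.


cell CLASS=mi, TOR=em, MOD=mi, SUR=fe:
underlying: ve-enir-tzo-tu-a
1. f -> v, t -> d / _ Z: fires at position(s) 7: veenirdzotua
2. k -> g, p -> b / V _ V: no change
3. 0 -> i / C _ C: inserts after position(s) 6, 7: veeniridizotua
surface: veeniridizotua

cell CLASS=mi, TOR=em, MOD=ki, SUR=fe:
underlying: ve-enir-vep-a
1. f -> v, t -> d / _ Z: no change
2. k -> g, p -> b / V _ V: fires at position(s) 9: veenirveba
3. 0 -> i / C _ C: inserts after position(s) 6: veeniriveba
surface: veeniriveba

cell CLASS=mi, TOR=ta, MOD=lu, SUR=em:
underlying: ve-enir-fo-res-vu
1. f -> v, t -> d / _ Z: no change
2. k -> g, p -> b / V _ V: no change
3. 0 -> i / C _ C: inserts after position(s) 6, 11: veeniriforesivu
surface: veeniriforesivu

cell CLASS=ta, TOR=lu, MOD=ki, SUR=em:
underlying: m-enir-fi-res-lu
1. f -> v, t -> d / _ Z: no change
2. k -> g, p -> b / V _ V: no change
3. 0 -> i / C _ C: inserts after position(s) 5, 10: menirifiresilu
surface: menirifiresilu

cell CLASS=mi, TOR=lu, MOD=mi, SUR=em:
underlying: ve-enir-tzo-res-lu
1. f -> v, t -> d / _ Z: fires at position(s) 7: veenirdzoreslu
2. k -> g, p -> b / V _ V: no change
3. 0 -> i / C _ C: inserts after position(s) 6, 7, 12: veeniridizoresilu
surface: veeniridizoresilu


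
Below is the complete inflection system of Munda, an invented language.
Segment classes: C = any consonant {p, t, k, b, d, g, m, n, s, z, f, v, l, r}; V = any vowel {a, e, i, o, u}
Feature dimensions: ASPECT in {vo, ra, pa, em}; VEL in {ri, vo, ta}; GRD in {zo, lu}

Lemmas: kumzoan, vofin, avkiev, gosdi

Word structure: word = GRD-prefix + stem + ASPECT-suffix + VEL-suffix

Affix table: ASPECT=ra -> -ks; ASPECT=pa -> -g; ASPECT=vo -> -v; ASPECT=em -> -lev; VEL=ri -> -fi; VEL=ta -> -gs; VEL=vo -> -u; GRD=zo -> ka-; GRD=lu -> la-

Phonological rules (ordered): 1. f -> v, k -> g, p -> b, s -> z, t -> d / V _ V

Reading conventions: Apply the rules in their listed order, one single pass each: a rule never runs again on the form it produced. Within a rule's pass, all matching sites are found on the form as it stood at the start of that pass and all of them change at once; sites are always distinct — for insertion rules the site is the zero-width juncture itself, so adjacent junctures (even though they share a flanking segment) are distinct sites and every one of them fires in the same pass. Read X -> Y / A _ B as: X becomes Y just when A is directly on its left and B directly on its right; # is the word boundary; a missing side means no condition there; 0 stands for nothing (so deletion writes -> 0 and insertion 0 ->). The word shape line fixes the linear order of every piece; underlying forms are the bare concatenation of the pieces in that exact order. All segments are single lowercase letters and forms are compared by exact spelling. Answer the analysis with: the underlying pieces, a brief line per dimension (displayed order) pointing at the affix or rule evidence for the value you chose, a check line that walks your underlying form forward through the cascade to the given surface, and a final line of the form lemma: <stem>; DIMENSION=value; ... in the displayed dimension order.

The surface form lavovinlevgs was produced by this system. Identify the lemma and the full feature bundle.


underlying: la-vofin-lev-gs
ASPECT=em - signalled by the affix -lev
VEL=ta - signalled by the affix -gs
GRD=lu - signalled by the affix la-
check: lavofinlevgs -> lavovinlevgs
lemma: vofin; ASPECT=em; VEL=ta; GRD=lu


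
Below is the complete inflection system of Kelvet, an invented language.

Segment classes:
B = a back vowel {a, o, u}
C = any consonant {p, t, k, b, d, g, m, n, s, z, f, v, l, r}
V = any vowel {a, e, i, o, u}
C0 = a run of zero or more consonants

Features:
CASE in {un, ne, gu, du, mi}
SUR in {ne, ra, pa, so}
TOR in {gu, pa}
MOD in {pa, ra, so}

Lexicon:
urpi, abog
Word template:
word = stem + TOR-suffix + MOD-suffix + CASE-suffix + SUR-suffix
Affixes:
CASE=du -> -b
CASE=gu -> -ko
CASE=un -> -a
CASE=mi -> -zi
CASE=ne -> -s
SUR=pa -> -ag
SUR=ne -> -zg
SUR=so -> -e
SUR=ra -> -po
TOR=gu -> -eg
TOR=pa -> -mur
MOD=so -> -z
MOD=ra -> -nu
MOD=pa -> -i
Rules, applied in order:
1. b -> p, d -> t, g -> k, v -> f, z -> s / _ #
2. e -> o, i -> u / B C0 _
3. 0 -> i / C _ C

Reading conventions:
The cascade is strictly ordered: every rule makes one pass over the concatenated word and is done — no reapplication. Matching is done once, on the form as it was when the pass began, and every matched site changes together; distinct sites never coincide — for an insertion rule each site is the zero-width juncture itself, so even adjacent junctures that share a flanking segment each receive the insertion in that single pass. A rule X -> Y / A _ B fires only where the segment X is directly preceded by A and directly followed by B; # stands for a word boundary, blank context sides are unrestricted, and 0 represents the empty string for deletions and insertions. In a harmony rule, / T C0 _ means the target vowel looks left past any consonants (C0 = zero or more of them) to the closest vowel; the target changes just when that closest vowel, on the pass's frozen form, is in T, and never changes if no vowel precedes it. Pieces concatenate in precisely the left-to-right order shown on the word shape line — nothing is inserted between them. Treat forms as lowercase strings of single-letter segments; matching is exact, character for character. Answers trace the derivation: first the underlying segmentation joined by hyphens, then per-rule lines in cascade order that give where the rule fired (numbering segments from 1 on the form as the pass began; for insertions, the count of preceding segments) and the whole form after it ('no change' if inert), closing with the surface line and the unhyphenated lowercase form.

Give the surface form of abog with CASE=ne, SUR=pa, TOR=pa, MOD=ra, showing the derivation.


underlying: abog-mur-nu-s-ag
1. b -> p, d -> t, g -> k, v -> f, z -> s / _ #: fires at position(s) 12: abogmurnusak
2. e -> o, i -> u / B C0 _: no change
3. 0 -> i / C _ C: inserts after position(s) 4, 7: abogimurinusak
surface: abogimurinusak


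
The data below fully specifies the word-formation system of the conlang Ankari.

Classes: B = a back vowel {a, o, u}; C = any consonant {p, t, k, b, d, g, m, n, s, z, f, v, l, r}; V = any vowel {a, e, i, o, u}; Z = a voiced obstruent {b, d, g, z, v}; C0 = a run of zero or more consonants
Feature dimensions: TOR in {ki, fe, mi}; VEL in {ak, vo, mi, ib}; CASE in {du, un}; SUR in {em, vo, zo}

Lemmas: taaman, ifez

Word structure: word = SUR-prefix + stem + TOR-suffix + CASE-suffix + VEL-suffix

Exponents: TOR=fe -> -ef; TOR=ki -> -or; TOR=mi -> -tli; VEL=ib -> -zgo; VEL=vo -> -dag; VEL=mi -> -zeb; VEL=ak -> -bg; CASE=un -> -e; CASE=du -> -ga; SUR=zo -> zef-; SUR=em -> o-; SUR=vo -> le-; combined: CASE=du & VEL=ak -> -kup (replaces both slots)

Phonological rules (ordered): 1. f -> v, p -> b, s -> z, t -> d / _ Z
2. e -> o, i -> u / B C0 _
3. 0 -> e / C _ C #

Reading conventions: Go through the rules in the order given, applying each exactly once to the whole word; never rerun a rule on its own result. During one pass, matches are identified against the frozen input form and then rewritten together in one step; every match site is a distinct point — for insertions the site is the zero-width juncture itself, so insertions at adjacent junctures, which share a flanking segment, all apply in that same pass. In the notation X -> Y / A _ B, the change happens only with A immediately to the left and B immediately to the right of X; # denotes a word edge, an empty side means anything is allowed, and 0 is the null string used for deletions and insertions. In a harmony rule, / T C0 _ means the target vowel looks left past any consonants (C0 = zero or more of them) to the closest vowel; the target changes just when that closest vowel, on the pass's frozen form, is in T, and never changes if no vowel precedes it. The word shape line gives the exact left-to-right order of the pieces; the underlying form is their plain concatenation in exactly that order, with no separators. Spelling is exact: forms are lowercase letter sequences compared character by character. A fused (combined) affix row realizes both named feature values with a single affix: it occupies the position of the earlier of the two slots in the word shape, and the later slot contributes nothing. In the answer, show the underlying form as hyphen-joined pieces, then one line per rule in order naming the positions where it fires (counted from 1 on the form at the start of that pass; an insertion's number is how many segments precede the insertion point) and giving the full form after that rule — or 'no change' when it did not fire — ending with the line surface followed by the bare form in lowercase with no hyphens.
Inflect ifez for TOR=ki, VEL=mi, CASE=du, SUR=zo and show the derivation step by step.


underlying: zef-ifez-or-ga-zeb
1. f -> v, p -> b, s -> z, t -> d / _ Z: no change
2. e -> o, i -> u / B C0 _: fires at position(s) 13: zefifezorgazob
3. 0 -> e / C _ C #: no change
surface: zefifezorgazob


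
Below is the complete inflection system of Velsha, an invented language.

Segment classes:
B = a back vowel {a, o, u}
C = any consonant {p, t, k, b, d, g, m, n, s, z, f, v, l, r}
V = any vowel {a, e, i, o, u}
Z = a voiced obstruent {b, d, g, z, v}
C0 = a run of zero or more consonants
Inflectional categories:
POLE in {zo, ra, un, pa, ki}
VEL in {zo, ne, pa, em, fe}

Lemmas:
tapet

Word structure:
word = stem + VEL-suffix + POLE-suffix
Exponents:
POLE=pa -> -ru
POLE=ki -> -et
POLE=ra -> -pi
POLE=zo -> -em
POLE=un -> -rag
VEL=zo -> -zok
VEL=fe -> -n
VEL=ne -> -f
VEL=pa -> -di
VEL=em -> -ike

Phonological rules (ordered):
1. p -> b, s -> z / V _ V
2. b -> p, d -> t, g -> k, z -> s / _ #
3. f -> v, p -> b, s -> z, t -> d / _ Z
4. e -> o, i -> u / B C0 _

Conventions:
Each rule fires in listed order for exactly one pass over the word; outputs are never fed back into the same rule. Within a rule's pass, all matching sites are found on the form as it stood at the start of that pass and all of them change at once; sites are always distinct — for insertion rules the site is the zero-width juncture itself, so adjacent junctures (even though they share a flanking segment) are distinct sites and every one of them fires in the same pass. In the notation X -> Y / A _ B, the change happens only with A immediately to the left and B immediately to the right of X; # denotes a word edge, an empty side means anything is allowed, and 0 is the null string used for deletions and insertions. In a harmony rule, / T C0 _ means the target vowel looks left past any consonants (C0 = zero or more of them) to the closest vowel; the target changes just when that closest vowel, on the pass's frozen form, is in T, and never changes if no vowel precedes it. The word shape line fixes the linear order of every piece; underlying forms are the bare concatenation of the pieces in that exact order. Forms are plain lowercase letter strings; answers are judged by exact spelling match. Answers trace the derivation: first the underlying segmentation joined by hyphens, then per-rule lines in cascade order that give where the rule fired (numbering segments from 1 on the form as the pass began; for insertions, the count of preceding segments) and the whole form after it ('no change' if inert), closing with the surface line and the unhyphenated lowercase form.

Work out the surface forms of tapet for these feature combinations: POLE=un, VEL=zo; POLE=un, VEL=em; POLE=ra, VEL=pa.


cell POLE=un, VEL=zo:
underlying: tapet-zok-rag
1. p -> b, s -> z / V _ V: fires at position(s) 3: tabetzokrag
2. b -> p, d -> t, g -> k, z -> s / _ #: fires at position(s) 11: tabetzokrak
3. f -> v, p -> b, s -> z, t -> d / _ Z: fires at position(s) 5: tabedzokrak
4. e -> o, i -> u / B C0 _: fires at position(s) 4: tabodzokrak
surface: tabodzokrak

cell POLE=un, VEL=em:
underlying: tapet-ike-rag
1. p -> b, s -> z / V _ V: fires at position(s) 3: tabetikerag
2. b -> p, d -> t, g -> k, z -> s / _ #: fires at position(s) 11: tabetikerak
3. f -> v, p -> b, s -> z, t -> d / _ Z: no change
4. e -> o, i -> u / B C0 _: fires at position(s) 4: tabotikerak
surface: tabotikerak

cell POLE=ra, VEL=pa:
underlying: tapet-di-pi
1. p -> b, s -> z / V _ V: fires at position(s) 3, 8: tabetdibi
2. b -> p, d -> t, g -> k, z -> s / _ #: no change
3. f -> v, p -> b, s -> z, t -> d / _ Z: fires at position(s) 5: tabeddibi
4. e -> o, i -> u / B C0 _: fires at position(s) 4: taboddibi
surface: taboddibi


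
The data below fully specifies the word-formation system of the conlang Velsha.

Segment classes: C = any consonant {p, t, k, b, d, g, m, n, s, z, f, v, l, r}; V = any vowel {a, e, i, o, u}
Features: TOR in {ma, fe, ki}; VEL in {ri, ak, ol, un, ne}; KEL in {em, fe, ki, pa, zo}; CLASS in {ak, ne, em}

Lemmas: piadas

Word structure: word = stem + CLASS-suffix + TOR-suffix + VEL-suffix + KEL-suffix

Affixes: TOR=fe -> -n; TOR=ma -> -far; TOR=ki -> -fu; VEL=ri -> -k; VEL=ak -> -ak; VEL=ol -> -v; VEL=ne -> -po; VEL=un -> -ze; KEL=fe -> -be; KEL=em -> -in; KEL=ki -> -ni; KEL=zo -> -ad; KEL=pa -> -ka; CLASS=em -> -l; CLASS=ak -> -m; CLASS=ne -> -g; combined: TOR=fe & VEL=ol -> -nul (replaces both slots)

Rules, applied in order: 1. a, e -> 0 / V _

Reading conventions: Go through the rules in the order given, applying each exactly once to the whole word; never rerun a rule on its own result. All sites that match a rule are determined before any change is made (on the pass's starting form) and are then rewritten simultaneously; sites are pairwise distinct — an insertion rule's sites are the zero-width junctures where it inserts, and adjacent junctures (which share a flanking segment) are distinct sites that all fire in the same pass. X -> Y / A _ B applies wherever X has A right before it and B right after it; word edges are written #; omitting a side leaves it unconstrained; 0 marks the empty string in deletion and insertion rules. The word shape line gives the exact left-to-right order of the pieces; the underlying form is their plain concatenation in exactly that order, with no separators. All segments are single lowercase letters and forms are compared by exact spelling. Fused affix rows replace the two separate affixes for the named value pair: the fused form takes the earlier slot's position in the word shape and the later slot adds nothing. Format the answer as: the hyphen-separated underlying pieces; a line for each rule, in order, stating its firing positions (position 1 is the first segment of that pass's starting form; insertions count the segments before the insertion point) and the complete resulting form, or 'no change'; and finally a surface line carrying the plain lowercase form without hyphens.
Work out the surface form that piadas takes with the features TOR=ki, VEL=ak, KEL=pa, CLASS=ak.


underlying: piadas-m-fu-ak-ka
1. a, e -> 0 / V _: fires at position(s) 3, 10: pidasmfukka
surface: pidasmfukka


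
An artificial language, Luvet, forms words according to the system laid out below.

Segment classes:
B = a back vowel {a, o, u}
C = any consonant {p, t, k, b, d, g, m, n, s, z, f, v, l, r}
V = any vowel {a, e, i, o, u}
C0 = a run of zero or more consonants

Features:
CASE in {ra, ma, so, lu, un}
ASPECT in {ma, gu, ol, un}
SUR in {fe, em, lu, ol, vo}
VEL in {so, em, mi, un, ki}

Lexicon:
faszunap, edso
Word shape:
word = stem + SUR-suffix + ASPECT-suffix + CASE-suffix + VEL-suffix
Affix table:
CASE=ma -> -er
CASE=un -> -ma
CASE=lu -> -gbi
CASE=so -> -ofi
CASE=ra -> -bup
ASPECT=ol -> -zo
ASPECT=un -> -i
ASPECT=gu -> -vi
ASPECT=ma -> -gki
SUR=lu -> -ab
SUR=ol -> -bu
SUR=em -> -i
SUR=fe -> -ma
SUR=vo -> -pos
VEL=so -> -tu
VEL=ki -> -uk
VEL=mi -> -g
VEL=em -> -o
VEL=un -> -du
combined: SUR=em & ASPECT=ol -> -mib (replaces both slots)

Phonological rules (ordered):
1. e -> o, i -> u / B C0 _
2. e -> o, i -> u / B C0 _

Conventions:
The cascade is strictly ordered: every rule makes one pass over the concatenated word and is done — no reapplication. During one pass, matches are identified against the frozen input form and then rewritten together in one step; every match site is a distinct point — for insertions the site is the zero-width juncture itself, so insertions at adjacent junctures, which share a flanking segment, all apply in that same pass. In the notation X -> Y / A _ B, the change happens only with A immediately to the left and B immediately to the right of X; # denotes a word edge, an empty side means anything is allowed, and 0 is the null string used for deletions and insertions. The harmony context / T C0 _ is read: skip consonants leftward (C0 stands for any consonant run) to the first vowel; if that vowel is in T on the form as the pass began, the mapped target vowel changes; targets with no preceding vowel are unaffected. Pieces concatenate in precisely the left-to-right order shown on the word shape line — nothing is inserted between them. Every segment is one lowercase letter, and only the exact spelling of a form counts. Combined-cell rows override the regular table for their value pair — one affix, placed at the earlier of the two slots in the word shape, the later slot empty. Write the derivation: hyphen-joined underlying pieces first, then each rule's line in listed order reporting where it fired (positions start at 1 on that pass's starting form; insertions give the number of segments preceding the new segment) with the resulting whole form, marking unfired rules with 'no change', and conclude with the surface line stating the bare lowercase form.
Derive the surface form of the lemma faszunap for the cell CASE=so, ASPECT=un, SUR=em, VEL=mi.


underlying: faszunap-i-i-ofi-g
1. e -> o, i -> u / B C0 _: fires at position(s) 9, 13: faszunapuiofug
2. e -> o, i -> u / B C0 _: fires at position(s) 10: faszunapuuofug
surface: faszunapuuofug


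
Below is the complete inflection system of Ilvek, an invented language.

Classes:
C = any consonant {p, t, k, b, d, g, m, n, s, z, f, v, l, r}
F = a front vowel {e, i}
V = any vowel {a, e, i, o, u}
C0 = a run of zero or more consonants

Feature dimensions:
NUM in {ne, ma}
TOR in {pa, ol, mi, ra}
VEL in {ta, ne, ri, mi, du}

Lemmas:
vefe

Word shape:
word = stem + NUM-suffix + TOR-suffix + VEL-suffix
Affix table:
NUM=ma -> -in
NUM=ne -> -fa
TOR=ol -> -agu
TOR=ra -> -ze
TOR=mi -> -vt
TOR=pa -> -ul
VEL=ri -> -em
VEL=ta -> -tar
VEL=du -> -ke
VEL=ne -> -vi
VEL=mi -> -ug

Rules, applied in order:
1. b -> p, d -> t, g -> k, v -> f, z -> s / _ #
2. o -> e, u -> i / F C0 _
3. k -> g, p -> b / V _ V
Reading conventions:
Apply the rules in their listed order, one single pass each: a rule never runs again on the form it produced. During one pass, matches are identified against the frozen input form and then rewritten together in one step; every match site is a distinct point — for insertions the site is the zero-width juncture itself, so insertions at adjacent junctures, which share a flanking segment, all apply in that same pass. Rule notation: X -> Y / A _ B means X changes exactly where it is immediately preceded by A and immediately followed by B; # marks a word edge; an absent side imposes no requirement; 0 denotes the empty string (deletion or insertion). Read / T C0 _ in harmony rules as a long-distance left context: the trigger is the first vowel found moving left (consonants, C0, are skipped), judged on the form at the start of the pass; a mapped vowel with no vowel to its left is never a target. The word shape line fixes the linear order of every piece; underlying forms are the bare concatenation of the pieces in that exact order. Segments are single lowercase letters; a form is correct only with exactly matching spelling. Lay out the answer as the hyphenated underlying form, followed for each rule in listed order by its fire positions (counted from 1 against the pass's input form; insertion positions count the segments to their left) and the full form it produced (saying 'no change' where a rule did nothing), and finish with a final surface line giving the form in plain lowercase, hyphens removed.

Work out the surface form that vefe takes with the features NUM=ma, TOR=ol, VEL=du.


underlying: vefe-in-agu-ke
1. b -> p, d -> t, g -> k, v -> f, z -> s / _ #: no change
2. o -> e, u -> i / F C0 _: no change
3. k -> g, p -> b / V _ V: fires at position(s) 10: vefeinaguge
surface: vefeinaguge


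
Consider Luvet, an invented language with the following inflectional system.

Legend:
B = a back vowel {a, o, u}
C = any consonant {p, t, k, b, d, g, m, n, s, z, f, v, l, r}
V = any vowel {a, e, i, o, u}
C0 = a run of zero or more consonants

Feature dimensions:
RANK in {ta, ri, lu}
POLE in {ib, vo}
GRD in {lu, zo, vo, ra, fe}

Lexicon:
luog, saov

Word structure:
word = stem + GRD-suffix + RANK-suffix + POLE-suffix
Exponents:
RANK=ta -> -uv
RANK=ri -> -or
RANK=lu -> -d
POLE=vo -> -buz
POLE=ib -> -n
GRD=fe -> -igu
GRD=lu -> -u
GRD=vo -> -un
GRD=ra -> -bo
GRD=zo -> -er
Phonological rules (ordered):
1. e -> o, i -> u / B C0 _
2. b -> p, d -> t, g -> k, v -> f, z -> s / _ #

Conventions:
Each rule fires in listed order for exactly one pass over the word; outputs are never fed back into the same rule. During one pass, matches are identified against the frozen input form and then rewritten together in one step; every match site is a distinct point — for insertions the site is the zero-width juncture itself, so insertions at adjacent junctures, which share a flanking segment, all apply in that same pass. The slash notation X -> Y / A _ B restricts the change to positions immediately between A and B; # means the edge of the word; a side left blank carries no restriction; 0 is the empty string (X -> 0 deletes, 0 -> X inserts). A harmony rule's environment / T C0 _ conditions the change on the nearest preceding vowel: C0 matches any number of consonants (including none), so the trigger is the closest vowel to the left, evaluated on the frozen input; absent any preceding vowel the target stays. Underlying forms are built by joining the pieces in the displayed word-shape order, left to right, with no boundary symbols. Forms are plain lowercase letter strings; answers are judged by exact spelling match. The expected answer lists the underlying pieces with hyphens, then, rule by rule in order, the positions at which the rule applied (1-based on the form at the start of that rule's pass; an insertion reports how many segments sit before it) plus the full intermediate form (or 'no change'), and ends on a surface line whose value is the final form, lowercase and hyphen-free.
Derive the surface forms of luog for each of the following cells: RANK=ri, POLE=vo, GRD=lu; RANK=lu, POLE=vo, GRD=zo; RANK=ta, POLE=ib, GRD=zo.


cell RANK=ri, POLE=vo, GRD=lu:
underlying: luog-u-or-buz
1. e -> o, i -> u / B C0 _: no change
2. b -> p, d -> t, g -> k, v -> f, z -> s / _ #: fires at position(s) 10: luoguorbus
surface: luoguorbus

cell RANK=lu, POLE=vo, GRD=zo:
underlying: luog-er-d-buz
1. e -> o, i -> u / B C0 _: fires at position(s) 5: luogordbuz
2. b -> p, d -> t, g -> k, v -> f, z -> s / _ #: fires at position(s) 10: luogordbus
surface: luogordbus

cell RANK=ta, POLE=ib, GRD=zo:
underlying: luog-er-uv-n
1. e -> o, i -> u / B C0 _: fires at position(s) 5: luogoruvn
2. b -> p, d -> t, g -> k, v -> f, z -> s / _ #: no change
surface: luogoruvn


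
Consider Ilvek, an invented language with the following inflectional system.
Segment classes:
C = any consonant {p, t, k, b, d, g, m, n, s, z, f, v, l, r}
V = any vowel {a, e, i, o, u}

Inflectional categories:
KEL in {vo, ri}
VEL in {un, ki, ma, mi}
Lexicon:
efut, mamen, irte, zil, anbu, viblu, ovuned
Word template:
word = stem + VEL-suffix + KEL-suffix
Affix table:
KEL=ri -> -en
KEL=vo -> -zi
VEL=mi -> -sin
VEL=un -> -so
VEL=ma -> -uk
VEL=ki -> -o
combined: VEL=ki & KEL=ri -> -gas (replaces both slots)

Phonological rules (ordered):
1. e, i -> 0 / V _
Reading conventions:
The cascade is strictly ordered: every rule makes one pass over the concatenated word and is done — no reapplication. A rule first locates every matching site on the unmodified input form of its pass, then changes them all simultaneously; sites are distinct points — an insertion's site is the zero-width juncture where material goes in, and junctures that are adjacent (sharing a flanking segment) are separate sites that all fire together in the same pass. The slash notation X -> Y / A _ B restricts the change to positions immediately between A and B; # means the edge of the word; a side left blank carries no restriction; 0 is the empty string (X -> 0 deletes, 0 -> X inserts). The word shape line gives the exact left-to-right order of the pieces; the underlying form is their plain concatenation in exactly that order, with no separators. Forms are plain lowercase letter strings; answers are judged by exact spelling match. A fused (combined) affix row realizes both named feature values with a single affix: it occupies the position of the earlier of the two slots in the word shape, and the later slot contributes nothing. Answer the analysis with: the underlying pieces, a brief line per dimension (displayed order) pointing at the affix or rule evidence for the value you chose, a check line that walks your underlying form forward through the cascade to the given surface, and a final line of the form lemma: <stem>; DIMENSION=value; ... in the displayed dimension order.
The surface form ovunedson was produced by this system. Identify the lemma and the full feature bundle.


underlying: ovuned-so-en
KEL=ri - signalled by the affix -en
VEL=un - signalled by the affix -so
check: ovunedsoen -> ovunedson
lemma: ovuned; KEL=ri; VEL=un


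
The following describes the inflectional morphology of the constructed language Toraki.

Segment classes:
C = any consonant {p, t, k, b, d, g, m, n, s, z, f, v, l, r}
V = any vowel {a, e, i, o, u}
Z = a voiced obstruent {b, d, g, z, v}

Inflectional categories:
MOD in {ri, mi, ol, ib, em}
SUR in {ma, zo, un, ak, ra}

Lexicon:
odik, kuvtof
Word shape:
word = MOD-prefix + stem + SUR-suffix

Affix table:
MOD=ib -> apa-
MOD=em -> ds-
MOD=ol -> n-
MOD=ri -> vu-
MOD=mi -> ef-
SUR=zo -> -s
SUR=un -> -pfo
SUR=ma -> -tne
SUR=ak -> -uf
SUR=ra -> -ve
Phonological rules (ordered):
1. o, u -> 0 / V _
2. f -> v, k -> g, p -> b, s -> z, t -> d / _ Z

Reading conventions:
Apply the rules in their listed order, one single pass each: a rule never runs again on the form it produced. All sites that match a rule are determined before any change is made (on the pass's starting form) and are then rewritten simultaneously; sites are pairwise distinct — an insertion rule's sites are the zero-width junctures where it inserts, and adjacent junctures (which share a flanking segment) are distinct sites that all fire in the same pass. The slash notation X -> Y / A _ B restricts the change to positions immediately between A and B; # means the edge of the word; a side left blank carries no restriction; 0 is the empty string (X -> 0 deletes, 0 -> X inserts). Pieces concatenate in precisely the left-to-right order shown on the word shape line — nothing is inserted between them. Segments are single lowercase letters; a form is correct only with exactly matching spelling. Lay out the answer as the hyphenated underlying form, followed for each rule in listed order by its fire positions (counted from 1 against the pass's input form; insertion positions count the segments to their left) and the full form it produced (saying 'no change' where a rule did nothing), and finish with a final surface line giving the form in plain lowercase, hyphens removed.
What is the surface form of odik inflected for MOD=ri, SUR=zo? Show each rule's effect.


underlying: vu-odik-s
1. o, u -> 0 / V _: fires at position(s) 3: vudiks
2. f -> v, k -> g, p -> b, s -> z, t -> d / _ Z: no change
surface: vudiks


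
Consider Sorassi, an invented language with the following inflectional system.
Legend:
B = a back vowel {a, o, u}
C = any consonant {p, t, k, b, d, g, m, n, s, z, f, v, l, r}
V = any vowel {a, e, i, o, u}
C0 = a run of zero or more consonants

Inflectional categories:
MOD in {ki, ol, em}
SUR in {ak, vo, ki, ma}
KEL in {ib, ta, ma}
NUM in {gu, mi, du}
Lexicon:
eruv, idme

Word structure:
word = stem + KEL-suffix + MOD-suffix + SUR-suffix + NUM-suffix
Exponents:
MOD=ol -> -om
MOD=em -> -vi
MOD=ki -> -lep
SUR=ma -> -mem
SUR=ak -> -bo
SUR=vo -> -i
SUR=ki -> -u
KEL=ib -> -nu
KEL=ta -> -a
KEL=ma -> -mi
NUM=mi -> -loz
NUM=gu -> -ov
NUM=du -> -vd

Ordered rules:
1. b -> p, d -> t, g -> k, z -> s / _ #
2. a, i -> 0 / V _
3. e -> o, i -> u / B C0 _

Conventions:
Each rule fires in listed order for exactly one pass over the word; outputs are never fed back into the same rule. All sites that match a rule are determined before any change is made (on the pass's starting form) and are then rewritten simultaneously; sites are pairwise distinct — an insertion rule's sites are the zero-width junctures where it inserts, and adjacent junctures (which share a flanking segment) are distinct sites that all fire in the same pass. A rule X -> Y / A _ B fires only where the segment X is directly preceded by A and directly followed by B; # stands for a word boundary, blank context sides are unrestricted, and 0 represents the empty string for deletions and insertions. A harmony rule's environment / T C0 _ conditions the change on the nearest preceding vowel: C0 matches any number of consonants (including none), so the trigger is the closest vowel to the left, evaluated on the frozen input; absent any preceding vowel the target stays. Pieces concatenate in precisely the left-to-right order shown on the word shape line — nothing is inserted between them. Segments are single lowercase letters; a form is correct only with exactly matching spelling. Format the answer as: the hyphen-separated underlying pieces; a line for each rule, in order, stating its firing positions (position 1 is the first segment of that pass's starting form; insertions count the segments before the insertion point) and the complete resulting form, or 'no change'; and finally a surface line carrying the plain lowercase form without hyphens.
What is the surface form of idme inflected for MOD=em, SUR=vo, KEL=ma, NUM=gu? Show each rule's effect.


underlying: idme-mi-vi-i-ov
1. b -> p, d -> t, g -> k, z -> s / _ #: no change
2. a, i -> 0 / V _: fires at position(s) 9: idmemiviov
3. e -> o, i -> u / B C0 _: no change
surface: idmemiviov
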